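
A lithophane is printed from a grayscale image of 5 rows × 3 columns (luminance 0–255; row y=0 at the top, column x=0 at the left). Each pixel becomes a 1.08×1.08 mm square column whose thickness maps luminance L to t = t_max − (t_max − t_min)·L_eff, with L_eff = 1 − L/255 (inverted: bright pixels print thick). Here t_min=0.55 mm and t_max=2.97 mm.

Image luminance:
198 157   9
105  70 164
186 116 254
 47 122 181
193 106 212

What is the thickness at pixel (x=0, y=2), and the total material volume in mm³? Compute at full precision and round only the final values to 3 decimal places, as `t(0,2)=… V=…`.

t(0,2)=2.315 V=33.090

span = t_max - t_min = 2.97 - 0.55 = 2.420
L(0,2) = 186, L_eff = 1 - 186/255 = 0.270588 (inverted)
t(0,2) = 2.97 - 2.420·0.270588 = 2.315
Σt over all 5·3 pixels = 144683/5100 ≈ 28.3692157
V = pitch²·Σt = 1.08²·144683/5100 = 33.090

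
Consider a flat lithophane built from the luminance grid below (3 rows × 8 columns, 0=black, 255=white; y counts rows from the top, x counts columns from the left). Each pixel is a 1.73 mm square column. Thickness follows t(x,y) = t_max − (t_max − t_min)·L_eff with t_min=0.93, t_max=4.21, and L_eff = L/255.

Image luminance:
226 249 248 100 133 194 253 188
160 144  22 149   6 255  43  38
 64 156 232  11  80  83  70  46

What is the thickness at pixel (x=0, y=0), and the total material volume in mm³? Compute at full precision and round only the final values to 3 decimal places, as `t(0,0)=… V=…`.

t(0,0)=1.303 V=181.137

span = t_max - t_min = 4.21 - 0.93 = 3.280
L(0,0) = 226, L_eff = 226/255 = 0.886275
t(0,0) = 4.21 - 3.280·0.886275 = 1.303
Σt over all 3·8 pixels = 25722/425 ≈ 60.5223529
V = pitch²·Σt = 1.73²·25722/425 = 181.137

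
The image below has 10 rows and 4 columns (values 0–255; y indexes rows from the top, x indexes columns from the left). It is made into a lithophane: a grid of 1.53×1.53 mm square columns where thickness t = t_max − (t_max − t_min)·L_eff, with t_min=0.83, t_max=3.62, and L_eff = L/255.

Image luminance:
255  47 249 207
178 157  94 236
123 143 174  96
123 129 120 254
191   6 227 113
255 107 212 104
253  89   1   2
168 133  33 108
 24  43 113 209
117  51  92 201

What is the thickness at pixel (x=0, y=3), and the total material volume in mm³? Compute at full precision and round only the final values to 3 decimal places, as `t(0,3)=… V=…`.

t(0,3)=2.274 V=199.709

span = t_max - t_min = 3.62 - 0.83 = 2.790
L(0,3) = 123, L_eff = 123/255 = 0.482353
t(0,3) = 3.62 - 2.790·0.482353 = 2.274
Σt over all 10·4 pixels = 725159/8500 ≈ 85.3128235
V = pitch²·Σt = 1.53²·725159/8500 = 199.709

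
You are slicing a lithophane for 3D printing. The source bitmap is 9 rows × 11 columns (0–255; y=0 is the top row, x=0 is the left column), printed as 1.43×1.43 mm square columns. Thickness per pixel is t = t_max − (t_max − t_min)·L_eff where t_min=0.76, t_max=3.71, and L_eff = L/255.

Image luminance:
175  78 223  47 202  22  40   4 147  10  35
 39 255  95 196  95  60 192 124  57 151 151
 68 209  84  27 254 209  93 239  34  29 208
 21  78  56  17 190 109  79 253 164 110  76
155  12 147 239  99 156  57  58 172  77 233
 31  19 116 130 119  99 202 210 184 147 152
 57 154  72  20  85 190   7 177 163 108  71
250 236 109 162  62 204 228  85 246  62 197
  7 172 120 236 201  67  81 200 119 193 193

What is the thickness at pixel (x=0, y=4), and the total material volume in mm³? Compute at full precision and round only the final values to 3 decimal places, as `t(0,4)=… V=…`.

span = t_max - t_min = 3.71 - 0.76 = 2.950
L(0,4) = 155, L_eff = 155/255 = 0.607843
t(0,4) = 3.71 - 2.950·0.607843 = 1.917
Σt over all 9·11 pixels = 286088/1275 ≈ 224.3827451
V = pitch²·Σt = 1.43²·286088/1275 = 458.840

t(0,4)=1.917 V=458.840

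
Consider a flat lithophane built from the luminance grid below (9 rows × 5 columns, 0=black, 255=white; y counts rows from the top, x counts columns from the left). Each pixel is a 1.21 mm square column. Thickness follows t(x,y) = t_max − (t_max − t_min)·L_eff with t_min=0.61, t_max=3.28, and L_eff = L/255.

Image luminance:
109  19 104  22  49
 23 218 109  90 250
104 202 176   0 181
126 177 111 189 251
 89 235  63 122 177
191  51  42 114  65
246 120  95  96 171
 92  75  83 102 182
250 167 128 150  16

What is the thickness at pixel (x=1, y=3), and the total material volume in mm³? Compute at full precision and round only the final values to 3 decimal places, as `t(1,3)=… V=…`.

t(1,3)=1.427 V=129.763

span = t_max - t_min = 3.28 - 0.61 = 2.670
L(1,3) = 177, L_eff = 177/255 = 0.694118
t(1,3) = 3.28 - 2.670·0.694118 = 1.427
Σt over all 9·5 pixels = 188338/2125 ≈ 88.6296471
V = pitch²·Σt = 1.21²·188338/2125 = 129.763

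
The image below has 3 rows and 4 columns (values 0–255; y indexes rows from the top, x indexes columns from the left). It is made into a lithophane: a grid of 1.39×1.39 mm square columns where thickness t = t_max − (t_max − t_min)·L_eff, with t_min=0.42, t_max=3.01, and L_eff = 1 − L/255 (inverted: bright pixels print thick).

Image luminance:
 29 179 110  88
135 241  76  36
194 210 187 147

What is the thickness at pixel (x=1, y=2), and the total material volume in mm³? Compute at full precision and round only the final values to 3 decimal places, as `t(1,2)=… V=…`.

t(1,2)=2.553 V=41.764

span = t_max - t_min = 3.01 - 0.42 = 2.590
L(1,2) = 210, L_eff = 1 - 210/255 = 0.176471 (inverted)
t(1,2) = 3.01 - 2.590·0.176471 = 2.553
Σt over all 3·4 pixels = 21.616
V = pitch²·Σt = 1.39²·21.616 = 41.764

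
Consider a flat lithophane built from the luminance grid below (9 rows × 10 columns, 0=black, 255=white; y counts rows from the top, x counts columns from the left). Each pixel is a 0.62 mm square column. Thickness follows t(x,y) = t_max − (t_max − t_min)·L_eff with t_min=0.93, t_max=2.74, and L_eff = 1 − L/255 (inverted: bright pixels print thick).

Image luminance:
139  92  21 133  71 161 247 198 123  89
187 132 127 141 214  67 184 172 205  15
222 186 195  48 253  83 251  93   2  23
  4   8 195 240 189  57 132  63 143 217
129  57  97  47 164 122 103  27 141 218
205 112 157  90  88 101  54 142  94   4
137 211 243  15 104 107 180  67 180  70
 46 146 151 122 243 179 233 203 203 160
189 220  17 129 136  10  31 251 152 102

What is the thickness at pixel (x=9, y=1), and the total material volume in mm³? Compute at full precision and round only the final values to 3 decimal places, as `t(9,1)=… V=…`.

t(9,1)=1.036 V=64.128

span = t_max - t_min = 2.74 - 0.93 = 1.810
L(9,1) = 15, L_eff = 1 - 15/255 = 0.941176 (inverted)
t(9,1) = 2.74 - 1.810·0.941176 = 1.036
Σt over all 9·10 pixels = 4254041/25500 ≈ 166.8251373
V = pitch²·Σt = 0.62²·4254041/25500 = 64.128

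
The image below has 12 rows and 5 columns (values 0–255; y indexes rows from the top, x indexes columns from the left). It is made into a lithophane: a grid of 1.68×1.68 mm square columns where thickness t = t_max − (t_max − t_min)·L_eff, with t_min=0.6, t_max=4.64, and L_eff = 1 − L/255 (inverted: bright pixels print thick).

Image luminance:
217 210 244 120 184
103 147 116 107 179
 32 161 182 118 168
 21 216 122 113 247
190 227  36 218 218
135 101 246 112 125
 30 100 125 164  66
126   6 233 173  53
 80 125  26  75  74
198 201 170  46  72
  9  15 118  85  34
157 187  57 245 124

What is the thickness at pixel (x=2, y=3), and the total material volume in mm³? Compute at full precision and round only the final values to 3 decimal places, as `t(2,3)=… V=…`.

span = t_max - t_min = 4.64 - 0.6 = 4.040
L(2,3) = 122, L_eff = 1 - 122/255 = 0.521569 (inverted)
t(2,3) = 4.64 - 4.040·0.521569 = 2.533
Σt over all 12·5 pixels = 1016189/6375 ≈ 159.4021961
V = pitch²·Σt = 1.68²·1016189/6375 = 449.897

t(2,3)=2.533 V=449.897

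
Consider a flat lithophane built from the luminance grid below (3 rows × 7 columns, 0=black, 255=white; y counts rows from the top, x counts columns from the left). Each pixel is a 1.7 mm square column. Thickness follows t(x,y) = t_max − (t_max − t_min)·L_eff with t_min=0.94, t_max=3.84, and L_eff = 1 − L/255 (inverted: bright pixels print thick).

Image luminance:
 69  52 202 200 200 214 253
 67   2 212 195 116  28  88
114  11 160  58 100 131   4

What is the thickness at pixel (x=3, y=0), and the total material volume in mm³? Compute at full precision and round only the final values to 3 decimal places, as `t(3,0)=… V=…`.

t(3,0)=3.215 V=138.426

span = t_max - t_min = 3.84 - 0.94 = 2.900
L(3,0) = 200, L_eff = 1 - 200/255 = 0.215686 (inverted)
t(3,0) = 3.84 - 2.900·0.215686 = 3.215
Σt over all 3·7 pixels = 122141/2550 ≈ 47.8984314
V = pitch²·Σt = 1.7²·122141/2550 = 138.426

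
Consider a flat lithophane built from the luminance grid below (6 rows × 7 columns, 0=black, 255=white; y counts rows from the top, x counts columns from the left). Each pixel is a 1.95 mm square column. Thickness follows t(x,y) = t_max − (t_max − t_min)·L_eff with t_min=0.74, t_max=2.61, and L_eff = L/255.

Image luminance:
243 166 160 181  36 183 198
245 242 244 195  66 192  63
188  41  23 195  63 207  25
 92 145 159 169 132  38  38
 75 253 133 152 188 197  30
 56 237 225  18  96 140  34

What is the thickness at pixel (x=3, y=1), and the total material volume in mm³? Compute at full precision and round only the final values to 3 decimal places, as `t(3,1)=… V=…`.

t(3,1)=1.180 V=256.129

span = t_max - t_min = 2.61 - 0.74 = 1.870
L(3,1) = 195, L_eff = 195/255 = 0.764706
t(3,1) = 2.61 - 1.870·0.764706 = 1.180
Σt over all 6·7 pixels = 67.358
V = pitch²·Σt = 1.95²·67.358 = 256.129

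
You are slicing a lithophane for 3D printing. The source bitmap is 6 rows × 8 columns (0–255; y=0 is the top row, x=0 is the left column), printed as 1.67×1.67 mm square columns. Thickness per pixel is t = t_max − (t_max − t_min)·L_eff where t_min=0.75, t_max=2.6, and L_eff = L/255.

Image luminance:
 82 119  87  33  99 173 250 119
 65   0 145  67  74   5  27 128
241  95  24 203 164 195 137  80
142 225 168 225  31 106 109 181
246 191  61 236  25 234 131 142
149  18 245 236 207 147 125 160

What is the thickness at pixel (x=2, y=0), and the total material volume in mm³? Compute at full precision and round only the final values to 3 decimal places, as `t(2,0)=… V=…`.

t(2,0)=1.969 V=219.533

span = t_max - t_min = 2.6 - 0.75 = 1.850
L(2,0) = 87, L_eff = 87/255 = 0.341176
t(2,0) = 2.6 - 1.850·0.341176 = 1.969
Σt over all 6·8 pixels = 100364/1275 ≈ 78.7168627
V = pitch²·Σt = 1.67²·100364/1275 = 219.533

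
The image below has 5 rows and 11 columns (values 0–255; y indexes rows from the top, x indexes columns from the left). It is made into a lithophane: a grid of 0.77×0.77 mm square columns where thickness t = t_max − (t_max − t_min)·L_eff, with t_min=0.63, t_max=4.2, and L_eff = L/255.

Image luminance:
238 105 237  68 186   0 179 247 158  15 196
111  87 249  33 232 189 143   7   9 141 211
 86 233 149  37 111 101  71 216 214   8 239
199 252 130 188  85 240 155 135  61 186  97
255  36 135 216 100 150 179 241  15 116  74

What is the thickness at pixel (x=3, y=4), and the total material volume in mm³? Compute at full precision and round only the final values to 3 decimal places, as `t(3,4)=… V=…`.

t(3,4)=1.176 V=72.622

span = t_max - t_min = 4.2 - 0.63 = 3.570
L(3,4) = 216, L_eff = 216/255 = 0.847059
t(3,4) = 4.2 - 3.570·0.847059 = 1.176
Σt over all 5·11 pixels = 122.486
V = pitch²·Σt = 0.77²·122.486 = 72.622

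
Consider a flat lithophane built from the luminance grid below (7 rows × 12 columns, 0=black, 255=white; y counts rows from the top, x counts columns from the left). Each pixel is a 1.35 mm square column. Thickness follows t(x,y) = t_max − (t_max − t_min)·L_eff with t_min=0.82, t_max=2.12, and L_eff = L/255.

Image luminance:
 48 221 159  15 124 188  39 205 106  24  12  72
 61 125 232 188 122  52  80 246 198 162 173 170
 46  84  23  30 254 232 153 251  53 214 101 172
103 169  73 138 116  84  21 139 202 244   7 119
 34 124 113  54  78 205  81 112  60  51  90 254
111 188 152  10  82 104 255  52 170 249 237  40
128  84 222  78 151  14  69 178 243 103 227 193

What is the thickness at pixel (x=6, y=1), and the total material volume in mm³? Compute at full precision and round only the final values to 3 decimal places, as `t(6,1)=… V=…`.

t(6,1)=1.712 V=225.637

span = t_max - t_min = 2.12 - 0.82 = 1.300
L(6,1) = 80, L_eff = 80/255 = 0.313725
t(6,1) = 2.12 - 1.300·0.313725 = 1.712
Σt over all 7·12 pixels = 157853/1275 ≈ 123.8062745
V = pitch²·Σt = 1.35²·157853/1275 = 225.637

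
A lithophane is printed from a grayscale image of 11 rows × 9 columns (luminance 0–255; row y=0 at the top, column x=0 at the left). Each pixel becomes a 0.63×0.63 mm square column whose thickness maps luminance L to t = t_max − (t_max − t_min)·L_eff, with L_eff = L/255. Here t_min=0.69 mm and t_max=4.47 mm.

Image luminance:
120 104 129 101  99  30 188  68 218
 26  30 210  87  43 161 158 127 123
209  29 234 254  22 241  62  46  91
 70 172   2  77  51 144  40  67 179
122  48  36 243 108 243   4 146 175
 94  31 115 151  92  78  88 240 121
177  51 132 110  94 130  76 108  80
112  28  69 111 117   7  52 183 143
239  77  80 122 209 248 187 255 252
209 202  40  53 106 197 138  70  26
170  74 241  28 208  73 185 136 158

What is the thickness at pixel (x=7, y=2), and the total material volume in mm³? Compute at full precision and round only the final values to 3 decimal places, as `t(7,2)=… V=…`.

span = t_max - t_min = 4.47 - 0.69 = 3.780
L(7,2) = 46, L_eff = 46/255 = 0.180392
t(7,2) = 4.47 - 3.780·0.180392 = 3.788
Σt over all 11·9 pixels = 452169/1700 ≈ 265.9817647
V = pitch²·Σt = 0.63²·452169/1700 = 105.568

t(7,2)=3.788 V=105.568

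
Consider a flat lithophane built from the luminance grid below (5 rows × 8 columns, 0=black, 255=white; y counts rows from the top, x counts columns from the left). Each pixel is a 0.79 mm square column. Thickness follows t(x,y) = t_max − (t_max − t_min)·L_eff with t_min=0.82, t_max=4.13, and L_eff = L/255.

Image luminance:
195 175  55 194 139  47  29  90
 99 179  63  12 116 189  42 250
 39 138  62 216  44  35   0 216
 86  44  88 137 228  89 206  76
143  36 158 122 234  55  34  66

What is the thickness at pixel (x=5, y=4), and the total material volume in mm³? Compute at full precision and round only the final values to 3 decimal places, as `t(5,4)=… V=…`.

t(5,4)=3.416 V=67.246

span = t_max - t_min = 4.13 - 0.82 = 3.310
L(5,4) = 55, L_eff = 55/255 = 0.215686
t(5,4) = 4.13 - 3.310·0.215686 = 3.416
Σt over all 5·8 pixels = 1373797/12750 ≈ 107.7487843
V = pitch²·Σt = 0.79²·1373797/12750 = 67.246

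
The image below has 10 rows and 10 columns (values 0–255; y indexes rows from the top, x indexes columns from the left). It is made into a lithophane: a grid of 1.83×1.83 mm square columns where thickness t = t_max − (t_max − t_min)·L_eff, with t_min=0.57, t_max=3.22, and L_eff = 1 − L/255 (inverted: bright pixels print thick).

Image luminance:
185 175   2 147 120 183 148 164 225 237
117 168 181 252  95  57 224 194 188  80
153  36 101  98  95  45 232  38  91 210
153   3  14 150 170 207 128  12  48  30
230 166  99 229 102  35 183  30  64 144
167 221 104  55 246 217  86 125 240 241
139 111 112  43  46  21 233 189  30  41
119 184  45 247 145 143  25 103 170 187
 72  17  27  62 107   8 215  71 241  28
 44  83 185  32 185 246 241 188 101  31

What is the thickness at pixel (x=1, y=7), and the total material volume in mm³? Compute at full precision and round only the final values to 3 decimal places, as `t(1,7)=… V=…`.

t(1,7)=2.482 V=631.380

span = t_max - t_min = 3.22 - 0.57 = 2.650
L(1,7) = 184, L_eff = 1 - 184/255 = 0.278431 (inverted)
t(1,7) = 3.22 - 2.650·0.278431 = 2.482
Σt over all 10·10 pixels = 320507/1700 ≈ 188.5335294
V = pitch²·Σt = 1.83²·320507/1700 = 631.380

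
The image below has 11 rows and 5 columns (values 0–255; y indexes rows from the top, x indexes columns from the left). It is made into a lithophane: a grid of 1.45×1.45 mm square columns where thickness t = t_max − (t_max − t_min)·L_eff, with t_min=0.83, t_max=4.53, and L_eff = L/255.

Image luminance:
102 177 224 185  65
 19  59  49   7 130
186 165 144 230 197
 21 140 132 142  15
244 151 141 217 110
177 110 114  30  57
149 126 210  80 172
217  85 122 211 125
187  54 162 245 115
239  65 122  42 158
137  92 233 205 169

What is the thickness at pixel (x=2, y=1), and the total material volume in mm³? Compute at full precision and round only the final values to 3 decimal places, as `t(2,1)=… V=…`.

t(2,1)=3.819 V=296.196

span = t_max - t_min = 4.53 - 0.83 = 3.700
L(2,1) = 49, L_eff = 49/255 = 0.192157
t(2,1) = 4.53 - 3.700·0.192157 = 3.819
Σt over all 11·5 pixels = 718477/5100 ≈ 140.8778431
V = pitch²·Σt = 1.45²·718477/5100 = 296.196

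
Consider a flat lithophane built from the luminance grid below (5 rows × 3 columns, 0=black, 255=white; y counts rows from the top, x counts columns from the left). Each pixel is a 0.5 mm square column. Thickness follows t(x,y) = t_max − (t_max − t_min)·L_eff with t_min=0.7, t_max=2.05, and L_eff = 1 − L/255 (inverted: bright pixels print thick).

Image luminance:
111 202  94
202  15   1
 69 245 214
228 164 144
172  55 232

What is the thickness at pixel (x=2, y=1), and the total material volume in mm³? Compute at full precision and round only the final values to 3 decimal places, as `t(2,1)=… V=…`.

span = t_max - t_min = 2.05 - 0.7 = 1.350
L(2,1) = 1, L_eff = 1 - 1/255 = 0.996078 (inverted)
t(2,1) = 2.05 - 1.350·0.996078 = 0.705
Σt over all 5·3 pixels = 18591/850 ≈ 21.8717647
V = pitch²·Σt = 0.5²·18591/850 = 5.468

t(2,1)=0.705 V=5.468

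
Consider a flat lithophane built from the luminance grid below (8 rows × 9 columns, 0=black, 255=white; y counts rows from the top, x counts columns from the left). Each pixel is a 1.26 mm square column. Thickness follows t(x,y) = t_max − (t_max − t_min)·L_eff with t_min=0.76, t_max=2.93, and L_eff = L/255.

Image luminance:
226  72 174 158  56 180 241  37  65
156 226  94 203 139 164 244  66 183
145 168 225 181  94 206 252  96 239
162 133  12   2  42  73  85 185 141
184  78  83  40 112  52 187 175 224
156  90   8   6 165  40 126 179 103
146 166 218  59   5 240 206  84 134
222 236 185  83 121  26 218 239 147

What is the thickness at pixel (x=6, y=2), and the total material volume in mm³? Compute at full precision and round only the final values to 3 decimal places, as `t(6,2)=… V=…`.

span = t_max - t_min = 2.93 - 0.76 = 2.170
L(6,2) = 252, L_eff = 252/255 = 0.988235
t(6,2) = 2.93 - 2.170·0.988235 = 0.786
Σt over all 8·9 pixels = 809531/6375 ≈ 126.9852549
V = pitch²·Σt = 1.26²·809531/6375 = 201.602

t(6,2)=0.786 V=201.602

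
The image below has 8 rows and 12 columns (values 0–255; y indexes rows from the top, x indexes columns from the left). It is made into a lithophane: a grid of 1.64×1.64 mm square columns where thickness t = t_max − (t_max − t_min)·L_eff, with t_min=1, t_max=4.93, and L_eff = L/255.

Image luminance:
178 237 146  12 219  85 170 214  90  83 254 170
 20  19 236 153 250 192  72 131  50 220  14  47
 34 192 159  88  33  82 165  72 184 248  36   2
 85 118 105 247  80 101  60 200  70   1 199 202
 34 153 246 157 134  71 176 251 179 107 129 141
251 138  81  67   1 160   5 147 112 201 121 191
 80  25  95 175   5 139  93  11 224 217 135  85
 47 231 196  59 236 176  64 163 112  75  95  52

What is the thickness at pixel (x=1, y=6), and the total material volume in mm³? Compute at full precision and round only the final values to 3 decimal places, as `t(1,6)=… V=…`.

span = t_max - t_min = 4.93 - 1 = 3.930
L(1,6) = 25, L_eff = 25/255 = 0.098039
t(1,6) = 4.93 - 3.930·0.098039 = 4.545
Σt over all 8·12 pixels = 610493/2125 ≈ 287.2908235
V = pitch²·Σt = 1.64²·610493/2125 = 772.697

t(1,6)=4.545 V=772.697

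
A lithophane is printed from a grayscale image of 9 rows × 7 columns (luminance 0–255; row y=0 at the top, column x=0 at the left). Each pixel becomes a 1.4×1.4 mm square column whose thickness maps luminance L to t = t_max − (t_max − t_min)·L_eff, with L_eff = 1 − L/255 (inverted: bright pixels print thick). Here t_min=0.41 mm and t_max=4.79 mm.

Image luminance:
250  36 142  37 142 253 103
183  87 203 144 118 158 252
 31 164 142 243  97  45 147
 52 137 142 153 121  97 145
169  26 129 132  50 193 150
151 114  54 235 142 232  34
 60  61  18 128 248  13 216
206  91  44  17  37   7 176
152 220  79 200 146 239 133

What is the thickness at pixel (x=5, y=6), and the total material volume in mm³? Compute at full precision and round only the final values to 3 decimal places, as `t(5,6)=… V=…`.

t(5,6)=0.633 V=324.196

span = t_max - t_min = 4.79 - 0.41 = 4.380
L(5,6) = 13, L_eff = 1 - 13/255 = 0.949020 (inverted)
t(5,6) = 4.79 - 4.380·0.949020 = 0.633
Σt over all 9·7 pixels = 165.406
V = pitch²·Σt = 1.4²·165.406 = 324.196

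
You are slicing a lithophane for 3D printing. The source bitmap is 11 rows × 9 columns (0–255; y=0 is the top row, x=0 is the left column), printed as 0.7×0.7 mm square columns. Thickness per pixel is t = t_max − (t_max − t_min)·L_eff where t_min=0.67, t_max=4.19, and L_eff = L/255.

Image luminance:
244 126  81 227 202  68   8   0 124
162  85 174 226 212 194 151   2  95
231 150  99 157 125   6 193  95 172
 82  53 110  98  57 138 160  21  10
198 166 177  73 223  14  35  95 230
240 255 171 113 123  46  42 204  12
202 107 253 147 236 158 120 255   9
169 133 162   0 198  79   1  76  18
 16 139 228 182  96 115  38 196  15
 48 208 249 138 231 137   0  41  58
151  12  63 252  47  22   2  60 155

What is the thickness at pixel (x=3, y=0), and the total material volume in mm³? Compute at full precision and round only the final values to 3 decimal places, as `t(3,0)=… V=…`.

t(3,0)=1.057 V=122.245

span = t_max - t_min = 4.19 - 0.67 = 3.520
L(3,0) = 227, L_eff = 227/255 = 0.890196
t(3,0) = 4.19 - 3.520·0.890196 = 1.057
Σt over all 11·9 pixels = 6361751/25500 ≈ 249.4804314
V = pitch²·Σt = 0.7²·6361751/25500 = 122.245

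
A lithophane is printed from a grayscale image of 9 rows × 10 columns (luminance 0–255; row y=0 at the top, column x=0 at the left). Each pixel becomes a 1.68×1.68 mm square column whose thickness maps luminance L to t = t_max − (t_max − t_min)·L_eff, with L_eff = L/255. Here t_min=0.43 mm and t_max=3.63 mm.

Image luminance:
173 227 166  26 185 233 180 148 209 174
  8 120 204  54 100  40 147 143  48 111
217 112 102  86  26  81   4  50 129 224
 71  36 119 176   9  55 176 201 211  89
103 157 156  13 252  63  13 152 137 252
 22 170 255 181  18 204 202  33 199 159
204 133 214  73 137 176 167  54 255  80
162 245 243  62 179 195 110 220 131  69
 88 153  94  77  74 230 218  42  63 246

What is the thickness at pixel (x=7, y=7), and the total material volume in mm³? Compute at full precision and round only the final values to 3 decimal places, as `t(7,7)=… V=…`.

span = t_max - t_min = 3.63 - 0.43 = 3.200
L(7,7) = 220, L_eff = 220/255 = 0.862745
t(7,7) = 3.63 - 3.200·0.862745 = 0.869
Σt over all 9·10 pixels = 17957/102 ≈ 176.0490196
V = pitch²·Σt = 1.68²·17957/102 = 496.881

t(7,7)=0.869 V=496.881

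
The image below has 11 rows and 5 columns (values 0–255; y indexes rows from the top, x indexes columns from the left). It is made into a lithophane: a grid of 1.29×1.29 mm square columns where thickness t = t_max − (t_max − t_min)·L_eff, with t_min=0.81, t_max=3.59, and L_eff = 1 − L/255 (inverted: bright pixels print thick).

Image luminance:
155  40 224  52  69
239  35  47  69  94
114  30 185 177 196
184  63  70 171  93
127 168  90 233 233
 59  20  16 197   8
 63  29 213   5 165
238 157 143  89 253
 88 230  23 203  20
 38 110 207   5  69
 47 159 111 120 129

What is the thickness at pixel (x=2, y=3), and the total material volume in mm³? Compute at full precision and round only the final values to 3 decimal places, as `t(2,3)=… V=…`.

t(2,3)=1.573 V=189.736

span = t_max - t_min = 3.59 - 0.81 = 2.780
L(2,3) = 70, L_eff = 1 - 70/255 = 0.725490 (inverted)
t(2,3) = 3.59 - 2.780·0.725490 = 1.573
Σt over all 11·5 pixels = 969147/8500 ≈ 114.0172941
V = pitch²·Σt = 1.29²·969147/8500 = 189.736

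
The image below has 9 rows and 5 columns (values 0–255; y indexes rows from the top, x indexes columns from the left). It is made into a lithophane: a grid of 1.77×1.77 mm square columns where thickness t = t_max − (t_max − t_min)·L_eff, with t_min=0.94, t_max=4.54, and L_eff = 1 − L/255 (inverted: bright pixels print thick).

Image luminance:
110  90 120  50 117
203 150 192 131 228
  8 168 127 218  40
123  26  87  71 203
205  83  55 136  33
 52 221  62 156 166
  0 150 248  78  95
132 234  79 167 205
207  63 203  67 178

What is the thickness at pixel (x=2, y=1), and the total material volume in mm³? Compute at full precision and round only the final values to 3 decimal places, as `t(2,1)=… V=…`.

t(2,1)=3.651 V=386.264

span = t_max - t_min = 4.54 - 0.94 = 3.600
L(2,1) = 192, L_eff = 1 - 192/255 = 0.247059 (inverted)
t(2,1) = 4.54 - 3.600·0.247059 = 3.651
Σt over all 9·5 pixels = 104799/850 ≈ 123.2929412
V = pitch²·Σt = 1.77²·104799/850 = 386.264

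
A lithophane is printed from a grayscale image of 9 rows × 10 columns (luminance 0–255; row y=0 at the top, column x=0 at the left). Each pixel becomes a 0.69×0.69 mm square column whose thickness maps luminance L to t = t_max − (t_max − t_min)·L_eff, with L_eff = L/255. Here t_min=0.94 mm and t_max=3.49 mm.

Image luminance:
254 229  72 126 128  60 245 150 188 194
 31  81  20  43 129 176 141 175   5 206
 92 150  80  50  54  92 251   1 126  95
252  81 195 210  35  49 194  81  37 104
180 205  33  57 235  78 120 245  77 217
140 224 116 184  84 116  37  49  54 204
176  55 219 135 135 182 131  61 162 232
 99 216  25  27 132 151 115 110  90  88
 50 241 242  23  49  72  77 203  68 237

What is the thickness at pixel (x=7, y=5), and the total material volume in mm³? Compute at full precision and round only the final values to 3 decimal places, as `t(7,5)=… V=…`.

t(7,5)=3.000 V=95.553

span = t_max - t_min = 3.49 - 0.94 = 2.550
L(7,5) = 49, L_eff = 49/255 = 0.192157
t(7,5) = 3.49 - 2.550·0.192157 = 3.000
Σt over all 9·10 pixels = 200.7
V = pitch²·Σt = 0.69²·200.7 = 95.553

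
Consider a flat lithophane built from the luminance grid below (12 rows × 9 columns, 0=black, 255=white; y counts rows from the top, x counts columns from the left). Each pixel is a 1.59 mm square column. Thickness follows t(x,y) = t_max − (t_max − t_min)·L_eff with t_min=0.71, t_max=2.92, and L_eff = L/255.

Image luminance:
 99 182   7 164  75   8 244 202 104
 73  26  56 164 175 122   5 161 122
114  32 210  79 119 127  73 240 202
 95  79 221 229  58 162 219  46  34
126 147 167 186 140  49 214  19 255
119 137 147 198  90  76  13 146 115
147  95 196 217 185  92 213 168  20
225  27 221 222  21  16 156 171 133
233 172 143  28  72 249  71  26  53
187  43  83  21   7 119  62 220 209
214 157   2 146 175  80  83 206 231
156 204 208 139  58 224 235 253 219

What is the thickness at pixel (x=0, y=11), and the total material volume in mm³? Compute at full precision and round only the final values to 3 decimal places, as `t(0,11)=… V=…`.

t(0,11)=1.568 V=486.465

span = t_max - t_min = 2.92 - 0.71 = 2.210
L(0,11) = 156, L_eff = 156/255 = 0.611765
t(0,11) = 2.92 - 2.210·0.611765 = 1.568
Σt over all 12·9 pixels = 57727/300 ≈ 192.4233333
V = pitch²·Σt = 1.59²·57727/300 = 486.465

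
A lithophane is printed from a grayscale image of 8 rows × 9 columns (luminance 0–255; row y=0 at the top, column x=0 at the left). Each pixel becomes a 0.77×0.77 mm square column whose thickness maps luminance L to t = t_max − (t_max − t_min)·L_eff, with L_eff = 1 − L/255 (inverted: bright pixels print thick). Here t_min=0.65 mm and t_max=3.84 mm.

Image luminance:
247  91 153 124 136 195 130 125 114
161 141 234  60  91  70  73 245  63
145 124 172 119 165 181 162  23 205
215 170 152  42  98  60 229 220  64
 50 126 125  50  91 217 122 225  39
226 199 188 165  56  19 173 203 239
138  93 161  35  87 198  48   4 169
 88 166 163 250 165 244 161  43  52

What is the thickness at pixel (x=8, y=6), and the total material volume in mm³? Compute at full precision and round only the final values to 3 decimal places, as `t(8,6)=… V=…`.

span = t_max - t_min = 3.84 - 0.65 = 3.190
L(8,6) = 169, L_eff = 1 - 169/255 = 0.337255 (inverted)
t(8,6) = 3.84 - 3.190·0.337255 = 2.764
Σt over all 8·9 pixels = 1437421/8500 ≈ 169.1083529
V = pitch²·Σt = 0.77²·1437421/8500 = 100.264

t(8,6)=2.764 V=100.264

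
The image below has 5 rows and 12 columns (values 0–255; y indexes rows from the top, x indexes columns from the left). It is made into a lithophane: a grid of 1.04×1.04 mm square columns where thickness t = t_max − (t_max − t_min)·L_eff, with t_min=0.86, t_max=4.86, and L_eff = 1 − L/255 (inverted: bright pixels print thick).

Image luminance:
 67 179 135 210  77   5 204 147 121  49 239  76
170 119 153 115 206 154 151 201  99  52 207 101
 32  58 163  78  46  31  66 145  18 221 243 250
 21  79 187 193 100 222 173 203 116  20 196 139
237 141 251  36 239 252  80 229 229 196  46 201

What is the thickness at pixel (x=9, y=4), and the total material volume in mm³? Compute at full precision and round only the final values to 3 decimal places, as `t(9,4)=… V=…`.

span = t_max - t_min = 4.86 - 0.86 = 4.000
L(9,4) = 196, L_eff = 1 - 196/255 = 0.231373 (inverted)
t(9,4) = 4.86 - 4.000·0.231373 = 3.935
Σt over all 5·12 pixels = 46654/255 ≈ 182.9568627
V = pitch²·Σt = 1.04²·46654/255 = 197.886

t(9,4)=3.935 V=197.886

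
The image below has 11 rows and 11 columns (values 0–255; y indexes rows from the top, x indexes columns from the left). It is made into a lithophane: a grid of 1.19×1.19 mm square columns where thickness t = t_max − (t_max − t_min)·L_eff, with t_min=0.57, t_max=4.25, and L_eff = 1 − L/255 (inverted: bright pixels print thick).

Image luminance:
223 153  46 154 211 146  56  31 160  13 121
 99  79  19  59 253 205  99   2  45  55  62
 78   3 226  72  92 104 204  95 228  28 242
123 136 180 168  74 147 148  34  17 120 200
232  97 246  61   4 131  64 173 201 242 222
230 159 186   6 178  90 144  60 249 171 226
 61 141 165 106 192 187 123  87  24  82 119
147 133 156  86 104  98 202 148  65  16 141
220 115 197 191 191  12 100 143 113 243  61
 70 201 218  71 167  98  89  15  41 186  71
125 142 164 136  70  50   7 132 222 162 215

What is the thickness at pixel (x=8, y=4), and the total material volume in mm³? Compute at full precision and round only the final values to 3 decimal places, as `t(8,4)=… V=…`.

t(8,4)=3.471 V=408.361

span = t_max - t_min = 4.25 - 0.57 = 3.680
L(8,4) = 201, L_eff = 1 - 201/255 = 0.211765 (inverted)
t(8,4) = 4.25 - 3.680·0.211765 = 3.471
Σt over all 11·11 pixels = 7353439/25500 ≈ 288.3701569
V = pitch²·Σt = 1.19²·7353439/25500 = 408.361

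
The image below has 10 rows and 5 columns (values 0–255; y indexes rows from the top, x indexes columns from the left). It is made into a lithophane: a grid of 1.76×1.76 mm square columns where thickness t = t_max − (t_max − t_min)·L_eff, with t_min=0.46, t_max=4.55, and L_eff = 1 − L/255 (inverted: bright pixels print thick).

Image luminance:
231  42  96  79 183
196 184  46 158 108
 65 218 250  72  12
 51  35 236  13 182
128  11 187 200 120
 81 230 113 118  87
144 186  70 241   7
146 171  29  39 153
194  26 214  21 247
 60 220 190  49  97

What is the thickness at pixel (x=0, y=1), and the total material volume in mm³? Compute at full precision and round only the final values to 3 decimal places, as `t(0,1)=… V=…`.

span = t_max - t_min = 4.55 - 0.46 = 4.090
L(0,1) = 196, L_eff = 1 - 196/255 = 0.231373 (inverted)
t(0,1) = 4.55 - 4.090·0.231373 = 3.604
Σt over all 10·5 pixels = 784256/6375 ≈ 123.0205490
V = pitch²·Σt = 1.76²·784256/6375 = 381.068

t(0,1)=3.604 V=381.068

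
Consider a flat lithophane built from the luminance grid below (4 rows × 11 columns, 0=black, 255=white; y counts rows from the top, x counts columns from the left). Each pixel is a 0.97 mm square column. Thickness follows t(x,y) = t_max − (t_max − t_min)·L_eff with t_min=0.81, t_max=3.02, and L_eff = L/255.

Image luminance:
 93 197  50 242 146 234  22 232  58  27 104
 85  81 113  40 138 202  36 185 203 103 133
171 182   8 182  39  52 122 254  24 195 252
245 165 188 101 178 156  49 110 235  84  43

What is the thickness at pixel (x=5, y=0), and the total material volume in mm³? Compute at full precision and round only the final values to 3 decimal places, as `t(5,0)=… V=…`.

span = t_max - t_min = 3.02 - 0.81 = 2.210
L(5,0) = 234, L_eff = 234/255 = 0.917647
t(5,0) = 3.02 - 2.210·0.917647 = 0.992
Σt over all 4·11 pixels = 124453/1500 ≈ 82.9686667
V = pitch²·Σt = 0.97²·124453/1500 = 78.065

t(5,0)=0.992 V=78.065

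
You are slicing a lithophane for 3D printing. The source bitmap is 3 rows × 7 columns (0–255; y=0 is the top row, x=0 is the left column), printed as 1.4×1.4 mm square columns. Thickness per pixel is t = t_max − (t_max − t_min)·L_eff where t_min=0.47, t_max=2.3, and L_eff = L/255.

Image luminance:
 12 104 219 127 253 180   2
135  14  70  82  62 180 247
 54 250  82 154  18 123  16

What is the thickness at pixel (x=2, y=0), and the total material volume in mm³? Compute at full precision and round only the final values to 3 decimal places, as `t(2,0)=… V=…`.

t(2,0)=0.728 V=61.135

span = t_max - t_min = 2.3 - 0.47 = 1.830
L(2,0) = 219, L_eff = 219/255 = 0.858824
t(2,0) = 2.3 - 1.830·0.858824 = 0.728
Σt over all 3·7 pixels = 132563/4250 ≈ 31.1912941
V = pitch²·Σt = 1.4²·132563/4250 = 61.135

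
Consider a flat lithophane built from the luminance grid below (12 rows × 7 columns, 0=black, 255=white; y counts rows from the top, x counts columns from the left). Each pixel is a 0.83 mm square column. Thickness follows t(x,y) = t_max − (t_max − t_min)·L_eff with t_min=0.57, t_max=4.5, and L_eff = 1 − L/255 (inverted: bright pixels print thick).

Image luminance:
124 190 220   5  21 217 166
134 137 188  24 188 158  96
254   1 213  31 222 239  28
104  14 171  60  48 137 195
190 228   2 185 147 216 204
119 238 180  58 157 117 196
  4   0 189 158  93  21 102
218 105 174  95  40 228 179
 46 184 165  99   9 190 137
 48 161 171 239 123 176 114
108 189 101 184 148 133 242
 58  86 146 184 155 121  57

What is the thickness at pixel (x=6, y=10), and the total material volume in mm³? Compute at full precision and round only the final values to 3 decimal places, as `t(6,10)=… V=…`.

t(6,10)=4.300 V=151.918

span = t_max - t_min = 4.5 - 0.57 = 3.930
L(6,10) = 242, L_eff = 1 - 242/255 = 0.050980 (inverted)
t(6,10) = 4.5 - 3.930·0.050980 = 4.300
Σt over all 12·7 pixels = 937221/4250 ≈ 220.5225882
V = pitch²·Σt = 0.83²·937221/4250 = 151.918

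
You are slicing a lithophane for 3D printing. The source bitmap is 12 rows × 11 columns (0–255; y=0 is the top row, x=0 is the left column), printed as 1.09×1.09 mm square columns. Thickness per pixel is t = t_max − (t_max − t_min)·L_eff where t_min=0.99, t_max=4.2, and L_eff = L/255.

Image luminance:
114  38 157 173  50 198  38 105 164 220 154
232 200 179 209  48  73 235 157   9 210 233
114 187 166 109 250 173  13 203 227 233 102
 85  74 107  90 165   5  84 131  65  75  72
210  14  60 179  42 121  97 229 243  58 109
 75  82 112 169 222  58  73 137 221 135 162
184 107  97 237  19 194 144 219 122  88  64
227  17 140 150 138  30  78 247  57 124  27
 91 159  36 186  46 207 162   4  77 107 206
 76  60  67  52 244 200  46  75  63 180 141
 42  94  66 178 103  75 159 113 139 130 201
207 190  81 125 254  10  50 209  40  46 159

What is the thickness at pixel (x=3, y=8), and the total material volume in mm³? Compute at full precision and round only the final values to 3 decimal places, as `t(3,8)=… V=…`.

t(3,8)=1.859 V=410.412

span = t_max - t_min = 4.2 - 0.99 = 3.210
L(3,8) = 186, L_eff = 186/255 = 0.729412
t(3,8) = 4.2 - 3.210·0.729412 = 1.859
Σt over all 12·11 pixels = 29362/85 ≈ 345.4352941
V = pitch²·Σt = 1.09²·29362/85 = 410.412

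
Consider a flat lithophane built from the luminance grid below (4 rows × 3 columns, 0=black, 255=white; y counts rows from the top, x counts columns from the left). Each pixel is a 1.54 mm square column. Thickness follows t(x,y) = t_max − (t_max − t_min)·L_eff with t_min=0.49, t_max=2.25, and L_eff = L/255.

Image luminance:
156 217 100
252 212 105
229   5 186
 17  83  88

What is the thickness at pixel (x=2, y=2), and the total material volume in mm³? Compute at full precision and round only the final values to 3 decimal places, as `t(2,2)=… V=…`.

span = t_max - t_min = 2.25 - 0.49 = 1.760
L(2,2) = 186, L_eff = 186/255 = 0.729412
t(2,2) = 2.25 - 1.760·0.729412 = 0.966
Σt over all 4·3 pixels = 1327/85 ≈ 15.6117647
V = pitch²·Σt = 1.54²·1327/85 = 37.025

t(2,2)=0.966 V=37.025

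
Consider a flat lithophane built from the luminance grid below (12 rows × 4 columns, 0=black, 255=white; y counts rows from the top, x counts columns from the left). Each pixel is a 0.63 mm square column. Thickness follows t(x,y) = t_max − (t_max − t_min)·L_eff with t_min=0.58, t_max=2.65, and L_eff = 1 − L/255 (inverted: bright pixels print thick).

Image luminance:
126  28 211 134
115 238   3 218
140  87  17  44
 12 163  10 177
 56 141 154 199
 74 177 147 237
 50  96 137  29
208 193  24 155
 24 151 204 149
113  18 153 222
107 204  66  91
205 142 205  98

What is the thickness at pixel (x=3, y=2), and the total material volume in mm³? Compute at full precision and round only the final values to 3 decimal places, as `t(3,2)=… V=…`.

t(3,2)=0.937 V=30.226

span = t_max - t_min = 2.65 - 0.58 = 2.070
L(3,2) = 44, L_eff = 1 - 44/255 = 0.827451 (inverted)
t(3,2) = 2.65 - 2.070·0.827451 = 0.937
Σt over all 12·4 pixels = 161832/2125 ≈ 76.1562353
V = pitch²·Σt = 0.63²·161832/2125 = 30.226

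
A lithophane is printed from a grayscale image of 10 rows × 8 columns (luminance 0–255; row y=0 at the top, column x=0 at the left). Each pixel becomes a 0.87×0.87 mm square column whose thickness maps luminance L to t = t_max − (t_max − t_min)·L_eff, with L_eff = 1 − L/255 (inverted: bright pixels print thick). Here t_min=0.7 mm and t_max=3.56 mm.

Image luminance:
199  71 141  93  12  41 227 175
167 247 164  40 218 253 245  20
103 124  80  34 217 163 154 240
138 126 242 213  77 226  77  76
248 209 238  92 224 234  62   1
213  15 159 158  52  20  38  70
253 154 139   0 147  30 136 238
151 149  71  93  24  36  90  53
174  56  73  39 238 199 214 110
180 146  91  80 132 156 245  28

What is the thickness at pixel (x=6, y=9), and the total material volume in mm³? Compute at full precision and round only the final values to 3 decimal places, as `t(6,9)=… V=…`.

t(6,9)=3.448 V=132.040

span = t_max - t_min = 3.56 - 0.7 = 2.860
L(6,9) = 245, L_eff = 1 - 245/255 = 0.039216 (inverted)
t(6,9) = 3.56 - 2.860·0.039216 = 3.448
Σt over all 10·8 pixels = 2224223/12750 ≈ 174.4488627
V = pitch²·Σt = 0.87²·2224223/12750 = 132.040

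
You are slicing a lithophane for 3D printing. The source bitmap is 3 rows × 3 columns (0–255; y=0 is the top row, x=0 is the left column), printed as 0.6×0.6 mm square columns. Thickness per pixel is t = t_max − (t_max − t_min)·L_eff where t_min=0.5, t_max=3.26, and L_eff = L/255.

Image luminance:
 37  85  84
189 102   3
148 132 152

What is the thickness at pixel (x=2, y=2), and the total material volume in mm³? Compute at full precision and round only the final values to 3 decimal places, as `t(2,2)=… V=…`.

span = t_max - t_min = 3.26 - 0.5 = 2.760
L(2,2) = 152, L_eff = 152/255 = 0.596078
t(2,2) = 3.26 - 2.760·0.596078 = 1.615
Σt over all 3·3 pixels = 81823/4250 ≈ 19.2524706
V = pitch²·Σt = 0.6²·81823/4250 = 6.931

t(2,2)=1.615 V=6.931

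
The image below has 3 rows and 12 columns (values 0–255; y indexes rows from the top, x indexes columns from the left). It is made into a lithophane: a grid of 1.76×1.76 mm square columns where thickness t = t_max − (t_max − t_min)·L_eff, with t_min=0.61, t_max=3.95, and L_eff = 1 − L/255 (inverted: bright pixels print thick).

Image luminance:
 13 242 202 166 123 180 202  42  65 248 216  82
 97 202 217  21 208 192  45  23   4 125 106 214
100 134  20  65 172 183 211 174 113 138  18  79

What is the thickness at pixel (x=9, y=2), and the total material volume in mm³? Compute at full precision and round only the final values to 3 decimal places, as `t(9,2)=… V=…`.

t(9,2)=2.418 V=256.361

span = t_max - t_min = 3.95 - 0.61 = 3.340
L(9,2) = 138, L_eff = 1 - 138/255 = 0.458824 (inverted)
t(9,2) = 3.95 - 3.340·0.458824 = 2.418
Σt over all 3·12 pixels = 527602/6375 ≈ 82.7610980
V = pitch²·Σt = 1.76²·527602/6375 = 256.361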